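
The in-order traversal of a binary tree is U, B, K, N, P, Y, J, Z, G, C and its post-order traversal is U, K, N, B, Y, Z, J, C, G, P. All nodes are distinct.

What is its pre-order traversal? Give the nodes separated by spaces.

P B U N K G J Y Z C

The last element of post-order is the root; it splits in-order into left and right subtrees.
Root P: left subtree has 4 nodes {U, B, K, N}, right has 5 {Y, J, Z, G, C}.
  Root B: left subtree has 1 node {U}, right has 2 {K, N}.
    Root N: left subtree has 1 node {K}, right has 0 { }.
  Root G: left subtree has 3 nodes {Y, J, Z}, right has 1 {C}.
    Root J: left subtree has 1 node {Y}, right has 1 {Z}.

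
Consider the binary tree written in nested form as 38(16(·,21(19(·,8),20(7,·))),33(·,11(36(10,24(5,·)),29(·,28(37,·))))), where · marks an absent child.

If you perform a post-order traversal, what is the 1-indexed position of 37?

Post-order visits the left subtree, then the right subtree, then the node.
At 38: go left to 16.
  At 16: no left child.
  At 16: go right to 21.
    At 21: go left to 19.
      At 19: no left child.
      At 19: go right to 8.
        8 is a leaf — visit 8.
      Visit 19.
    At 21: go right to 20.
      At 20: go left to 7.
        7 is a leaf — visit 7.
      At 20: no right child.
      Visit 20.
    Visit 21.
  Visit 16.
At 38: go right to 33.
  At 33: no left child.
  At 33: go right to 11.
    At 11: go left to 36.
      At 36: go left to 10.
        10 is a leaf — visit 10.
      At 36: go right to 24.
        At 24: go left to 5.
          5 is a leaf — visit 5.
        At 24: no right child.
        Visit 24.
      Visit 36.
    At 11: go right to 29.
      At 29: no left child.
      At 29: go right to 28.
        At 28: go left to 37.
          37 is a leaf — visit 37.
        At 28: no right child.
        Visit 28.
      Visit 29.
    Visit 11.
  Visit 33.
Visit 38.
Full post-order sequence: 8, 19, 7, 20, 21, 16, 10, 5, 24, 36, 37, 28, 29, 11, 33, 38.

11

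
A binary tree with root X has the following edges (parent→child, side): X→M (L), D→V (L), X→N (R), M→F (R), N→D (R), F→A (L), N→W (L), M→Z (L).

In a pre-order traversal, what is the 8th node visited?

Pre-order visits the node, then its left subtree, then its right subtree.
Visit X.
At X: go left to M.
  Visit M.
  At M: go left to Z.
    Z is a leaf — visit Z.
  At M: go right to F.
    Visit F.
    At F: go left to A.
      A is a leaf — visit A.
    At F: no right child.
At X: go right to N.
  Visit N.
  At N: go left to W.
    W is a leaf — visit W.
  At N: go right to D.
    Visit D.
    At D: go left to V.
      V is a leaf — visit V.
    At D: no right child.
Full pre-order sequence: X, M, Z, F, A, N, W, D, V.

D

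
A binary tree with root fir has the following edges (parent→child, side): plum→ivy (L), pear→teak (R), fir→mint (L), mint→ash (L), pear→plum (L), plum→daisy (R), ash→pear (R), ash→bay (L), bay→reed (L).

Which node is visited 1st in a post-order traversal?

reed

Post-order visits the left subtree, then the right subtree, then the node.
At fir: go left to mint.
  At mint: go left to ash.
    At ash: go left to bay.
      At bay: go left to reed.
        reed is a leaf — visit reed.
      At bay: no right child.
      Visit bay.
    At ash: go right to pear.
      At pear: go left to plum.
        At plum: go left to ivy.
          ivy is a leaf — visit ivy.
        At plum: go right to daisy.
          daisy is a leaf — visit daisy.
        Visit plum.
      At pear: go right to teak.
        teak is a leaf — visit teak.
      Visit pear.
    Visit ash.
  At mint: no right child.
  Visit mint.
At fir: no right child.
Visit fir.
Full post-order sequence: reed, bay, ivy, daisy, plum, teak, pear, ash, mint, fir.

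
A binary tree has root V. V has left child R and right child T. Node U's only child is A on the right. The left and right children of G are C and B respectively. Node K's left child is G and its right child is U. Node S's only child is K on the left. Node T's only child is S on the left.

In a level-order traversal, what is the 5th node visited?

K

Level-order visits nodes level by level from the root, left to right within each level.
Level 0: V
Level 1: R, T
Level 2: S
Level 3: K
Level 4: G, U
Level 5: C, B, A
Full level-order sequence: V, R, T, S, K, G, U, C, B, A.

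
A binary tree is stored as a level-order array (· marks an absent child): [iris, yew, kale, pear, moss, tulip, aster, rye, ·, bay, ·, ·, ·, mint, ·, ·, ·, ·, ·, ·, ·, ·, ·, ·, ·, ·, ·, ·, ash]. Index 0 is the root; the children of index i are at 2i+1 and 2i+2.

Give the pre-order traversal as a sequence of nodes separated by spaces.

Pre-order visits the node, then its left subtree, then its right subtree.
Visit iris.
At iris: go left to yew.
  Visit yew.
  At yew: go left to pear.
    Visit pear.
    At pear: go left to rye.
      rye is a leaf — visit rye.
    At pear: no right child.
  At yew: go right to moss.
    Visit moss.
    At moss: go left to bay.
      bay is a leaf — visit bay.
    At moss: no right child.
At iris: go right to kale.
  Visit kale.
  At kale: go left to tulip.
    tulip is a leaf — visit tulip.
  At kale: go right to aster.
    Visit aster.
    At aster: go left to mint.
      Visit mint.
      At mint: no left child.
      At mint: go right to ash.
        ash is a leaf — visit ash.
    At aster: no right child.

iris yew pear rye moss bay kale tulip aster mint ash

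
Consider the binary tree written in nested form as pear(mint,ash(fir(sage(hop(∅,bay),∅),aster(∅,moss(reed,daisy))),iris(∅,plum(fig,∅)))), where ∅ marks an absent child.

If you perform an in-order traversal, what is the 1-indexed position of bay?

In-order visits the left subtree, then the node, then the right subtree.
At pear: go left to mint.
  mint is a leaf — visit mint.
Visit pear.
At pear: go right to ash.
  At ash: go left to fir.
    At fir: go left to sage.
      At sage: go left to hop.
        At hop: no left child.
        Visit hop.
        At hop: go right to bay.
          bay is a leaf — visit bay.
      Visit sage.
      At sage: no right child.
    Visit fir.
    At fir: go right to aster.
      At aster: no left child.
      Visit aster.
      At aster: go right to moss.
        At moss: go left to reed.
          reed is a leaf — visit reed.
        Visit moss.
        At moss: go right to daisy.
          daisy is a leaf — visit daisy.
  Visit ash.
  At ash: go right to iris.
    At iris: no left child.
    Visit iris.
    At iris: go right to plum.
      At plum: go left to fig.
        fig is a leaf — visit fig.
      Visit plum.
      At plum: no right child.
Full in-order sequence: mint, pear, hop, bay, sage, fir, aster, reed, moss, daisy, ash, iris, fig, plum.

4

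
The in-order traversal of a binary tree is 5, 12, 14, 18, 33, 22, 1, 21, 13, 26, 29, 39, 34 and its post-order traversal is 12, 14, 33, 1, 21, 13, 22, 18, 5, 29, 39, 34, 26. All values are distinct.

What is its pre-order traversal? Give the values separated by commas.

26, 5, 18, 14, 12, 22, 33, 13, 21, 1, 34, 39, 29

The last element of post-order is the root; it splits in-order into left and right subtrees.
Root 26: left subtree has 9 nodes {5, 12, 14, 18, 33, 22, 1, 21, 13}, right has 3 {29, 39, 34}.
  Root 5: left subtree has 0 nodes { }, right has 8 {12, 14, 18, 33, 22, 1, 21, 13}.
    Root 18: left subtree has 2 nodes {12, 14}, right has 5 {33, 22, 1, 21, 13}.
      Root 14: left subtree has 1 node {12}, right has 0 { }.
      Root 22: left subtree has 1 node {33}, right has 3 {1, 21, 13}.
        Root 13: left subtree has 2 nodes {1, 21}, right has 0 { }.
          Root 21: left subtree has 1 node {1}, right has 0 { }.
  Root 34: left subtree has 2 nodes {29, 39}, right has 0 { }.
    Root 39: left subtree has 1 node {29}, right has 0 { }.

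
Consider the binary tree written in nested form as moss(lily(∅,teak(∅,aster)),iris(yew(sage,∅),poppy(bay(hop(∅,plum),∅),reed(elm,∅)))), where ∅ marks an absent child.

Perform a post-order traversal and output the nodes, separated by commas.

Post-order visits the left subtree, then the right subtree, then the node.
At moss: go left to lily.
  At lily: no left child.
  At lily: go right to teak.
    At teak: no left child.
    At teak: go right to aster.
      aster is a leaf — visit aster.
    Visit teak.
  Visit lily.
At moss: go right to iris.
  At iris: go left to yew.
    At yew: go left to sage.
      sage is a leaf — visit sage.
    At yew: no right child.
    Visit yew.
  At iris: go right to poppy.
    At poppy: go left to bay.
      At bay: go left to hop.
        At hop: no left child.
        At hop: go right to plum.
          plum is a leaf — visit plum.
        Visit hop.
      At bay: no right child.
      Visit bay.
    At poppy: go right to reed.
      At reed: go left to elm.
        elm is a leaf — visit elm.
      At reed: no right child.
      Visit reed.
    Visit poppy.
  Visit iris.
Visit moss.

aster, teak, lily, sage, yew, plum, hop, bay, elm, reed, poppy, iris, moss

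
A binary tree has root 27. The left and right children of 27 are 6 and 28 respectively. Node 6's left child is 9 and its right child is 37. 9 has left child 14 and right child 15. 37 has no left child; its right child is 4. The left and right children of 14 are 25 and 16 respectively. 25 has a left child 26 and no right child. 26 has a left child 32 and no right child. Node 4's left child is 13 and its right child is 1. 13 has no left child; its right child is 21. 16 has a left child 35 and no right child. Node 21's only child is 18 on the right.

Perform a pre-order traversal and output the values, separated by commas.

27, 6, 9, 14, 25, 26, 32, 16, 35, 15, 37, 4, 13, 21, 18, 1, 28

Pre-order visits the node, then its left subtree, then its right subtree.
Visit 27.
At 27: go left to 6.
  Visit 6.
  At 6: go left to 9.
    Visit 9.
    At 9: go left to 14.
      Visit 14.
      At 14: go left to 25.
        Visit 25.
        At 25: go left to 26.
          Visit 26.
          At 26: go left to 32.
            32 is a leaf — visit 32.
          At 26: no right child.
        At 25: no right child.
      At 14: go right to 16.
        Visit 16.
        At 16: go left to 35.
          35 is a leaf — visit 35.
        At 16: no right child.
    At 9: go right to 15.
      15 is a leaf — visit 15.
  At 6: go right to 37.
    Visit 37.
    At 37: no left child.
    At 37: go right to 4.
      Visit 4.
      At 4: go left to 13.
        Visit 13.
        At 13: no left child.
        At 13: go right to 21.
          Visit 21.
          At 21: no left child.
          At 21: go right to 18.
            18 is a leaf — visit 18.
      At 4: go right to 1.
        1 is a leaf — visit 1.
At 27: go right to 28.
  28 is a leaf — visit 28.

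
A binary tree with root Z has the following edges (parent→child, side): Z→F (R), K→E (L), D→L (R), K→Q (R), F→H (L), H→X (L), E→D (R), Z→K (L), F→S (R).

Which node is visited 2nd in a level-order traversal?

K

Level-order visits nodes level by level from the root, left to right within each level.
Level 0: Z
Level 1: K, F
Level 2: E, Q, H, S
Level 3: D, X
Level 4: L
Full level-order sequence: Z, K, F, E, Q, H, S, D, X, L.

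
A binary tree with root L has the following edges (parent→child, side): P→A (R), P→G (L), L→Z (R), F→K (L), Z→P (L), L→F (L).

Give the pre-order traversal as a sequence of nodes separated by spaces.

L F K Z P G A

Pre-order visits the node, then its left subtree, then its right subtree.
Visit L.
At L: go left to F.
  Visit F.
  At F: go left to K.
    K is a leaf — visit K.
  At F: no right child.
At L: go right to Z.
  Visit Z.
  At Z: go left to P.
    Visit P.
    At P: go left to G.
      G is a leaf — visit G.
    At P: go right to A.
      A is a leaf — visit A.
  At Z: no right child.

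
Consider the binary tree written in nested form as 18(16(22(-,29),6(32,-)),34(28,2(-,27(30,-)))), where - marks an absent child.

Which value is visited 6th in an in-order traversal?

In-order visits the left subtree, then the node, then the right subtree.
At 18: go left to 16.
  At 16: go left to 22.
    At 22: no left child.
    Visit 22.
    At 22: go right to 29.
      29 is a leaf — visit 29.
  Visit 16.
  At 16: go right to 6.
    At 6: go left to 32.
      32 is a leaf — visit 32.
    Visit 6.
    At 6: no right child.
Visit 18.
At 18: go right to 34.
  At 34: go left to 28.
    28 is a leaf — visit 28.
  Visit 34.
  At 34: go right to 2.
    At 2: no left child.
    Visit 2.
    At 2: go right to 27.
      At 27: go left to 30.
        30 is a leaf — visit 30.
      Visit 27.
      At 27: no right child.
Full in-order sequence: 22, 29, 16, 32, 6, 18, 28, 34, 2, 30, 27.

18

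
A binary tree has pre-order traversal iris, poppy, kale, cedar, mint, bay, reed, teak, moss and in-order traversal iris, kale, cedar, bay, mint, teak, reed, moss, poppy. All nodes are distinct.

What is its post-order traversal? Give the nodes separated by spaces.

The first element of pre-order is the root; it splits in-order into left and right subtrees.
Root iris: left subtree has 0 nodes { }, right has 8 {kale, cedar, bay, mint, teak, reed, moss, poppy}.
  Root poppy: left subtree has 7 nodes {kale, cedar, bay, mint, teak, reed, moss}, right has 0 { }.
    Root kale: left subtree has 0 nodes { }, right has 6 {cedar, bay, mint, teak, reed, moss}.
      Root cedar: left subtree has 0 nodes { }, right has 5 {bay, mint, teak, reed, moss}.
        Root mint: left subtree has 1 node {bay}, right has 3 {teak, reed, moss}.
          Root reed: left subtree has 1 node {teak}, right has 1 {moss}.

bay teak moss reed mint cedar kale poppy iris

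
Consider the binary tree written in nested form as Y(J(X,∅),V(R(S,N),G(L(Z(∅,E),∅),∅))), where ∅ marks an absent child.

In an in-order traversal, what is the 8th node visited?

In-order visits the left subtree, then the node, then the right subtree.
At Y: go left to J.
  At J: go left to X.
    X is a leaf — visit X.
  Visit J.
  At J: no right child.
Visit Y.
At Y: go right to V.
  At V: go left to R.
    At R: go left to S.
      S is a leaf — visit S.
    Visit R.
    At R: go right to N.
      N is a leaf — visit N.
  Visit V.
  At V: go right to G.
    At G: go left to L.
      At L: go left to Z.
        At Z: no left child.
        Visit Z.
        At Z: go right to E.
          E is a leaf — visit E.
      Visit L.
      At L: no right child.
    Visit G.
    At G: no right child.
Full in-order sequence: X, J, Y, S, R, N, V, Z, E, L, G.

Z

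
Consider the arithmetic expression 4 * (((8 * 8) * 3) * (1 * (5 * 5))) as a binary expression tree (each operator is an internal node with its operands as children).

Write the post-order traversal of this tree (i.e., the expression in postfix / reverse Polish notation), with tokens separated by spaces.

Post-order on an expression tree gives postfix notation: for each operator, emit left operand, right operand, then the operator.

4 8 8 * 3 * 1 5 5 * * * *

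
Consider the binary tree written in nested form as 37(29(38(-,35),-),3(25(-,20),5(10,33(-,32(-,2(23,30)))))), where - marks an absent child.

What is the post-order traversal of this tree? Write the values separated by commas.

Post-order visits the left subtree, then the right subtree, then the node.
At 37: go left to 29.
  At 29: go left to 38.
    At 38: no left child.
    At 38: go right to 35.
      35 is a leaf — visit 35.
    Visit 38.
  At 29: no right child.
  Visit 29.
At 37: go right to 3.
  At 3: go left to 25.
    At 25: no left child.
    At 25: go right to 20.
      20 is a leaf — visit 20.
    Visit 25.
  At 3: go right to 5.
    At 5: go left to 10.
      10 is a leaf — visit 10.
    At 5: go right to 33.
      At 33: no left child.
      At 33: go right to 32.
        At 32: no left child.
        At 32: go right to 2.
          At 2: go left to 23.
            23 is a leaf — visit 23.
          At 2: go right to 30.
            30 is a leaf — visit 30.
          Visit 2.
        Visit 32.
      Visit 33.
    Visit 5.
  Visit 3.
Visit 37.

35, 38, 29, 20, 25, 10, 23, 30, 2, 32, 33, 5, 3, 37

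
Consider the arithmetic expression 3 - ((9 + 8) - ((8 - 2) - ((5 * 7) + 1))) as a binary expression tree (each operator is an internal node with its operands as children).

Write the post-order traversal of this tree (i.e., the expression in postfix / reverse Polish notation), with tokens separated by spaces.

Post-order on an expression tree gives postfix notation: for each operator, emit left operand, right operand, then the operator.

3 9 8 + 8 2 - 5 7 * 1 + - - -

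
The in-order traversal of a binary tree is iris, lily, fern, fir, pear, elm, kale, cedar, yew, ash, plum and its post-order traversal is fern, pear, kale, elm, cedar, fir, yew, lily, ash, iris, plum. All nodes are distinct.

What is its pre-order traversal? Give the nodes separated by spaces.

plum iris ash lily yew fir fern cedar elm pear kale

The last element of post-order is the root; it splits in-order into left and right subtrees.
Root plum: left subtree has 10 nodes {iris, lily, fern, fir, pear, elm, kale, cedar, yew, ash}, right has 0 { }.
  Root iris: left subtree has 0 nodes { }, right has 9 {lily, fern, fir, pear, elm, kale, cedar, yew, ash}.
    Root ash: left subtree has 8 nodes {lily, fern, fir, pear, elm, kale, cedar, yew}, right has 0 { }.
      Root lily: left subtree has 0 nodes { }, right has 7 {fern, fir, pear, elm, kale, cedar, yew}.
        Root yew: left subtree has 6 nodes {fern, fir, pear, elm, kale, cedar}, right has 0 { }.
          Root fir: left subtree has 1 node {fern}, right has 4 {pear, elm, kale, cedar}.
            Root cedar: left subtree has 3 nodes {pear, elm, kale}, right has 0 { }.
              Root elm: left subtree has 1 node {pear}, right has 1 {kale}.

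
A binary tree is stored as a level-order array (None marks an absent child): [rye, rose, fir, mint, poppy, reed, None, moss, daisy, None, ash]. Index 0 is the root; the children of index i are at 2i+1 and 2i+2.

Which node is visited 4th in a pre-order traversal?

moss

Pre-order visits the node, then its left subtree, then its right subtree.
Visit rye.
At rye: go left to rose.
  Visit rose.
  At rose: go left to mint.
    Visit mint.
    At mint: go left to moss.
      moss is a leaf — visit moss.
    At mint: go right to daisy.
      daisy is a leaf — visit daisy.
  At rose: go right to poppy.
    Visit poppy.
    At poppy: no left child.
    At poppy: go right to ash.
      ash is a leaf — visit ash.
At rye: go right to fir.
  Visit fir.
  At fir: go left to reed.
    reed is a leaf — visit reed.
  At fir: no right child.
Full pre-order sequence: rye, rose, mint, moss, daisy, poppy, ash, fir, reed.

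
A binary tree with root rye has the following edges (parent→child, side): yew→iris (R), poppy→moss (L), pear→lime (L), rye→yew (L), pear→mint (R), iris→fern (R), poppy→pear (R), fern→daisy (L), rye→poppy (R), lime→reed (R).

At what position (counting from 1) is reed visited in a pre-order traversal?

10

Pre-order visits the node, then its left subtree, then its right subtree.
Visit rye.
At rye: go left to yew.
  Visit yew.
  At yew: no left child.
  At yew: go right to iris.
    Visit iris.
    At iris: no left child.
    At iris: go right to fern.
      Visit fern.
      At fern: go left to daisy.
        daisy is a leaf — visit daisy.
      At fern: no right child.
At rye: go right to poppy.
  Visit poppy.
  At poppy: go left to moss.
    moss is a leaf — visit moss.
  At poppy: go right to pear.
    Visit pear.
    At pear: go left to lime.
      Visit lime.
      At lime: no left child.
      At lime: go right to reed.
        reed is a leaf — visit reed.
    At pear: go right to mint.
      mint is a leaf — visit mint.
Full pre-order sequence: rye, yew, iris, fern, daisy, poppy, moss, pear, lime, reed, mint.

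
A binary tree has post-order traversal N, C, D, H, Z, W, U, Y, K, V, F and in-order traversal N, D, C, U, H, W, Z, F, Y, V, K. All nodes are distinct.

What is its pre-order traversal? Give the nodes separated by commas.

The last element of post-order is the root; it splits in-order into left and right subtrees.
Root F: left subtree has 7 nodes {N, D, C, U, H, W, Z}, right has 3 {Y, V, K}.
  Root U: left subtree has 3 nodes {N, D, C}, right has 3 {H, W, Z}.
    Root D: left subtree has 1 node {N}, right has 1 {C}.
    Root W: left subtree has 1 node {H}, right has 1 {Z}.
  Root V: left subtree has 1 node {Y}, right has 1 {K}.

F, U, D, N, C, W, H, Z, V, Y, K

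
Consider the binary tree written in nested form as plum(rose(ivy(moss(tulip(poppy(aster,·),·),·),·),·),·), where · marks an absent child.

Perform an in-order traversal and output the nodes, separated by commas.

aster, poppy, tulip, moss, ivy, rose, plum

In-order visits the left subtree, then the node, then the right subtree.
At plum: go left to rose.
  At rose: go left to ivy.
    At ivy: go left to moss.
      At moss: go left to tulip.
        At tulip: go left to poppy.
          At poppy: go left to aster.
            aster is a leaf — visit aster.
          Visit poppy.
          At poppy: no right child.
        Visit tulip.
        At tulip: no right child.
      Visit moss.
      At moss: no right child.
    Visit ivy.
    At ivy: no right child.
  Visit rose.
  At rose: no right child.
Visit plum.
At plum: no right child.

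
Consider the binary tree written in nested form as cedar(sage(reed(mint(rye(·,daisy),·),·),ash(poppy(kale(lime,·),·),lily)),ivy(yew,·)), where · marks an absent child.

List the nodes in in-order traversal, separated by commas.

In-order visits the left subtree, then the node, then the right subtree.
At cedar: go left to sage.
  At sage: go left to reed.
    At reed: go left to mint.
      At mint: go left to rye.
        At rye: no left child.
        Visit rye.
        At rye: go right to daisy.
          daisy is a leaf — visit daisy.
      Visit mint.
      At mint: no right child.
    Visit reed.
    At reed: no right child.
  Visit sage.
  At sage: go right to ash.
    At ash: go left to poppy.
      At poppy: go left to kale.
        At kale: go left to lime.
          lime is a leaf — visit lime.
        Visit kale.
        At kale: no right child.
      Visit poppy.
      At poppy: no right child.
    Visit ash.
    At ash: go right to lily.
      lily is a leaf — visit lily.
Visit cedar.
At cedar: go right to ivy.
  At ivy: go left to yew.
    yew is a leaf — visit yew.
  Visit ivy.
  At ivy: no right child.

rye, daisy, mint, reed, sage, lime, kale, poppy, ash, lily, cedar, yew, ivy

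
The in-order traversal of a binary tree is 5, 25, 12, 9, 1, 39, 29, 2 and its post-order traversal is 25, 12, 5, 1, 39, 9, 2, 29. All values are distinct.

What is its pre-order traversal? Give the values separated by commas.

29, 9, 5, 12, 25, 39, 1, 2

The last element of post-order is the root; it splits in-order into left and right subtrees.
Root 29: left subtree has 6 nodes {5, 25, 12, 9, 1, 39}, right has 1 {2}.
  Root 9: left subtree has 3 nodes {5, 25, 12}, right has 2 {1, 39}.
    Root 5: left subtree has 0 nodes { }, right has 2 {25, 12}.
      Root 12: left subtree has 1 node {25}, right has 0 { }.
    Root 39: left subtree has 1 node {1}, right has 0 { }.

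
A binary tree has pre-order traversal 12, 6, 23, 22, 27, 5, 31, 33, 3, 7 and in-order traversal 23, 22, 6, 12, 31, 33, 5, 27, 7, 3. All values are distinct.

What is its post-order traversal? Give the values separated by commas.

22, 23, 6, 33, 31, 5, 7, 3, 27, 12

The first element of pre-order is the root; it splits in-order into left and right subtrees.
Root 12: left subtree has 3 nodes {23, 22, 6}, right has 6 {31, 33, 5, 27, 7, 3}.
  Root 6: left subtree has 2 nodes {23, 22}, right has 0 { }.
    Root 23: left subtree has 0 nodes { }, right has 1 {22}.
  Root 27: left subtree has 3 nodes {31, 33, 5}, right has 2 {7, 3}.
    Root 5: left subtree has 2 nodes {31, 33}, right has 0 { }.
      Root 31: left subtree has 0 nodes { }, right has 1 {33}.
    Root 3: left subtree has 1 node {7}, right has 0 { }.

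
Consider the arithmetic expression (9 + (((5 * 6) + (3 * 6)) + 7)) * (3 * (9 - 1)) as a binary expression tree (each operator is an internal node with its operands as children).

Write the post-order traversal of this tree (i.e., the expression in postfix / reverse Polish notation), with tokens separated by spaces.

9 5 6 * 3 6 * + 7 + + 3 9 1 - * *

Post-order on an expression tree gives postfix notation: for each operator, emit left operand, right operand, then the operator.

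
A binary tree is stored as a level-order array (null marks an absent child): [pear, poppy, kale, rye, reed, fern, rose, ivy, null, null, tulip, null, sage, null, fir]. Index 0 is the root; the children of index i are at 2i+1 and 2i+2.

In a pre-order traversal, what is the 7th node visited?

Pre-order visits the node, then its left subtree, then its right subtree.
Visit pear.
At pear: go left to poppy.
  Visit poppy.
  At poppy: go left to rye.
    Visit rye.
    At rye: go left to ivy.
      ivy is a leaf — visit ivy.
    At rye: no right child.
  At poppy: go right to reed.
    Visit reed.
    At reed: no left child.
    At reed: go right to tulip.
      tulip is a leaf — visit tulip.
At pear: go right to kale.
  Visit kale.
  At kale: go left to fern.
    Visit fern.
    At fern: no left child.
    At fern: go right to sage.
      sage is a leaf — visit sage.
  At kale: go right to rose.
    Visit rose.
    At rose: no left child.
    At rose: go right to fir.
      fir is a leaf — visit fir.
Full pre-order sequence: pear, poppy, rye, ivy, reed, tulip, kale, fern, sage, rose, fir.

kale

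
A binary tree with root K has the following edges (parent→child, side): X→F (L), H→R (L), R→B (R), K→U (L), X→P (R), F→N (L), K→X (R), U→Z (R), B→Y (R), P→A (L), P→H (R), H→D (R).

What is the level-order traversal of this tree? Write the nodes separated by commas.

Level-order visits nodes level by level from the root, left to right within each level.
Level 0: K
Level 1: U, X
Level 2: Z, F, P
Level 3: N, A, H
Level 4: R, D
Level 5: B
Level 6: Y

K, U, X, Z, F, P, N, A, H, R, D, B, Y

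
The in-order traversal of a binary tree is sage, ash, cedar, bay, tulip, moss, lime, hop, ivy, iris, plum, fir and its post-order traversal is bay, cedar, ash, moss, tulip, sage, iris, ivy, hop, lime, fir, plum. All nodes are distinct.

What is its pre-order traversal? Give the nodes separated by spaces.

The last element of post-order is the root; it splits in-order into left and right subtrees.
Root plum: left subtree has 10 nodes {sage, ash, cedar, bay, tulip, moss, lime, hop, ivy, iris}, right has 1 {fir}.
  Root lime: left subtree has 6 nodes {sage, ash, cedar, bay, tulip, moss}, right has 3 {hop, ivy, iris}.
    Root sage: left subtree has 0 nodes { }, right has 5 {ash, cedar, bay, tulip, moss}.
      Root tulip: left subtree has 3 nodes {ash, cedar, bay}, right has 1 {moss}.
        Root ash: left subtree has 0 nodes { }, right has 2 {cedar, bay}.
          Root cedar: left subtree has 0 nodes { }, right has 1 {bay}.
    Root hop: left subtree has 0 nodes { }, right has 2 {ivy, iris}.
      Root ivy: left subtree has 0 nodes { }, right has 1 {iris}.

plum lime sage tulip ash cedar bay moss hop ivy iris fir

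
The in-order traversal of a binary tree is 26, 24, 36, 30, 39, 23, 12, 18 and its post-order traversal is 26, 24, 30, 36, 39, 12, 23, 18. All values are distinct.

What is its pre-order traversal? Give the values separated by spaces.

The last element of post-order is the root; it splits in-order into left and right subtrees.
Root 18: left subtree has 7 nodes {26, 24, 36, 30, 39, 23, 12}, right has 0 { }.
  Root 23: left subtree has 5 nodes {26, 24, 36, 30, 39}, right has 1 {12}.
    Root 39: left subtree has 4 nodes {26, 24, 36, 30}, right has 0 { }.
      Root 36: left subtree has 2 nodes {26, 24}, right has 1 {30}.
        Root 24: left subtree has 1 node {26}, right has 0 { }.

18 23 39 36 24 26 30 12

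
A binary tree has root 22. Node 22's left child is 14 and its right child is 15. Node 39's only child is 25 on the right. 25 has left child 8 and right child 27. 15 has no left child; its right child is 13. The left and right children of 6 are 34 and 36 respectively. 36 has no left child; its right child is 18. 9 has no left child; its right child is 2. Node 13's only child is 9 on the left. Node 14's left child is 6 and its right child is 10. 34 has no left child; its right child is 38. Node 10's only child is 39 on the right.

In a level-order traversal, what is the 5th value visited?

Level-order visits nodes level by level from the root, left to right within each level.
Level 0: 22
Level 1: 14, 15
Level 2: 6, 10, 13
Level 3: 34, 36, 39, 9
Level 4: 38, 18, 25, 2
Level 5: 8, 27
Full level-order sequence: 22, 14, 15, 6, 10, 13, 34, 36, 39, 9, 38, 18, 25, 2, 8, 27.

10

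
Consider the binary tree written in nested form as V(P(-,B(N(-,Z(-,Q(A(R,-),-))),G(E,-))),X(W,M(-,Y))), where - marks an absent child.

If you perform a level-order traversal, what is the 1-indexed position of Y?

9

Level-order visits nodes level by level from the root, left to right within each level.
Level 0: V
Level 1: P, X
Level 2: B, W, M
Level 3: N, G, Y
Level 4: Z, E
Level 5: Q
Level 6: A
Level 7: R
Full level-order sequence: V, P, X, B, W, M, N, G, Y, Z, E, Q, A, R.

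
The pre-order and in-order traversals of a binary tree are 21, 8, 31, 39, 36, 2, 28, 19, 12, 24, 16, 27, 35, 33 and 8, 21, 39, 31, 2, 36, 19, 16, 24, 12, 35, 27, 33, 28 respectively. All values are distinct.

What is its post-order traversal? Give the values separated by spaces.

8 39 2 16 24 35 33 27 12 19 28 36 31 21

The first element of pre-order is the root; it splits in-order into left and right subtrees.
Root 21: left subtree has 1 node {8}, right has 12 {39, 31, 2, 36, 19, 16, 24, 12, 35, 27, 33, 28}.
  Root 31: left subtree has 1 node {39}, right has 10 {2, 36, 19, 16, 24, 12, 35, 27, 33, 28}.
    Root 36: left subtree has 1 node {2}, right has 8 {19, 16, 24, 12, 35, 27, 33, 28}.
      Root 28: left subtree has 7 nodes {19, 16, 24, 12, 35, 27, 33}, right has 0 { }.
        Root 19: left subtree has 0 nodes { }, right has 6 {16, 24, 12, 35, 27, 33}.
          Root 12: left subtree has 2 nodes {16, 24}, right has 3 {35, 27, 33}.
            Root 24: left subtree has 1 node {16}, right has 0 { }.
            Root 27: left subtree has 1 node {35}, right has 1 {33}.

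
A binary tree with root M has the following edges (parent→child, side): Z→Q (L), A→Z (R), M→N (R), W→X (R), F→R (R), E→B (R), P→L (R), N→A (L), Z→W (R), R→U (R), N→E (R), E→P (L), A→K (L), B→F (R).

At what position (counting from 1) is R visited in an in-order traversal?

14

In-order visits the left subtree, then the node, then the right subtree.
At M: no left child.
Visit M.
At M: go right to N.
  At N: go left to A.
    At A: go left to K.
      K is a leaf — visit K.
    Visit A.
    At A: go right to Z.
      At Z: go left to Q.
        Q is a leaf — visit Q.
      Visit Z.
      At Z: go right to W.
        At W: no left child.
        Visit W.
        At W: go right to X.
          X is a leaf — visit X.
  Visit N.
  At N: go right to E.
    At E: go left to P.
      At P: no left child.
      Visit P.
      At P: go right to L.
        L is a leaf — visit L.
    Visit E.
    At E: go right to B.
      At B: no left child.
      Visit B.
      At B: go right to F.
        At F: no left child.
        Visit F.
        At F: go right to R.
          At R: no left child.
          Visit R.
          At R: go right to U.
            U is a leaf — visit U.
Full in-order sequence: M, K, A, Q, Z, W, X, N, P, L, E, B, F, R, U.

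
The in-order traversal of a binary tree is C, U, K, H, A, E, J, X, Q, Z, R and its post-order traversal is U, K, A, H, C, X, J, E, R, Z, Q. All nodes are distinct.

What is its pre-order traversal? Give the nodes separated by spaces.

Q E C H K U A J X Z R

The last element of post-order is the root; it splits in-order into left and right subtrees.
Root Q: left subtree has 8 nodes {C, U, K, H, A, E, J, X}, right has 2 {Z, R}.
  Root E: left subtree has 5 nodes {C, U, K, H, A}, right has 2 {J, X}.
    Root C: left subtree has 0 nodes { }, right has 4 {U, K, H, A}.
      Root H: left subtree has 2 nodes {U, K}, right has 1 {A}.
        Root K: left subtree has 1 node {U}, right has 0 { }.
    Root J: left subtree has 0 nodes { }, right has 1 {X}.
  Root Z: left subtree has 0 nodes { }, right has 1 {R}.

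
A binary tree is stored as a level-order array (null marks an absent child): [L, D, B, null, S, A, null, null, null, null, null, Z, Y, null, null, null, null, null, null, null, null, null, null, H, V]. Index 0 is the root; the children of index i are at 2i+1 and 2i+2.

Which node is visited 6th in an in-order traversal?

V

In-order visits the left subtree, then the node, then the right subtree.
At L: go left to D.
  At D: no left child.
  Visit D.
  At D: go right to S.
    S is a leaf — visit S.
Visit L.
At L: go right to B.
  At B: go left to A.
    At A: go left to Z.
      At Z: go left to H.
        H is a leaf — visit H.
      Visit Z.
      At Z: go right to V.
        V is a leaf — visit V.
    Visit A.
    At A: go right to Y.
      Y is a leaf — visit Y.
  Visit B.
  At B: no right child.
Full in-order sequence: D, S, L, H, Z, V, A, Y, B.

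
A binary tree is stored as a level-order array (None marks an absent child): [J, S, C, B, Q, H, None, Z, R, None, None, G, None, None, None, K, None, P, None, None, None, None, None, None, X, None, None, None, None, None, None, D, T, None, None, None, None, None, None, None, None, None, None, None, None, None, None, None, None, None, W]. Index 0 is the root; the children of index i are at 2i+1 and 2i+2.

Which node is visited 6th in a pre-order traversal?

D

Pre-order visits the node, then its left subtree, then its right subtree.
Visit J.
At J: go left to S.
  Visit S.
  At S: go left to B.
    Visit B.
    At B: go left to Z.
      Visit Z.
      At Z: go left to K.
        Visit K.
        At K: go left to D.
          D is a leaf — visit D.
        At K: go right to T.
          T is a leaf — visit T.
      At Z: no right child.
    At B: go right to R.
      Visit R.
      At R: go left to P.
        P is a leaf — visit P.
      At R: no right child.
  At S: go right to Q.
    Q is a leaf — visit Q.
At J: go right to C.
  Visit C.
  At C: go left to H.
    Visit H.
    At H: go left to G.
      Visit G.
      At G: no left child.
      At G: go right to X.
        Visit X.
        At X: no left child.
        At X: go right to W.
          W is a leaf — visit W.
    At H: no right child.
  At C: no right child.
Full pre-order sequence: J, S, B, Z, K, D, T, R, P, Q, C, H, G, X, W.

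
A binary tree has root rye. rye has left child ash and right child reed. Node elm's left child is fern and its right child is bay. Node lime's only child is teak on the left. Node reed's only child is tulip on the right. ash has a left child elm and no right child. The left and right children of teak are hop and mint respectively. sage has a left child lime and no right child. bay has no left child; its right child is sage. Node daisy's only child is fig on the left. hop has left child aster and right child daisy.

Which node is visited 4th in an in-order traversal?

In-order visits the left subtree, then the node, then the right subtree.
At rye: go left to ash.
  At ash: go left to elm.
    At elm: go left to fern.
      fern is a leaf — visit fern.
    Visit elm.
    At elm: go right to bay.
      At bay: no left child.
      Visit bay.
      At bay: go right to sage.
        At sage: go left to lime.
          At lime: go left to teak.
            At teak: go left to hop.
              At hop: go left to aster.
                aster is a leaf — visit aster.
              Visit hop.
              At hop: go right to daisy.
                At daisy: go left to fig.
                  fig is a leaf — visit fig.
                Visit daisy.
                At daisy: no right child.
            Visit teak.
            At teak: go right to mint.
              mint is a leaf — visit mint.
          Visit lime.
          At lime: no right child.
        Visit sage.
        At sage: no right child.
  Visit ash.
  At ash: no right child.
Visit rye.
At rye: go right to reed.
  At reed: no left child.
  Visit reed.
  At reed: go right to tulip.
    tulip is a leaf — visit tulip.
Full in-order sequence: fern, elm, bay, aster, hop, fig, daisy, teak, mint, lime, sage, ash, rye, reed, tulip.

aster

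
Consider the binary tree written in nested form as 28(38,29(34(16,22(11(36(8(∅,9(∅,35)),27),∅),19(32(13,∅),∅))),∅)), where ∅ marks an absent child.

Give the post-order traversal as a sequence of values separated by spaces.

38 16 35 9 8 27 36 11 13 32 19 22 34 29 28

Post-order visits the left subtree, then the right subtree, then the node.
At 28: go left to 38.
  38 is a leaf — visit 38.
At 28: go right to 29.
  At 29: go left to 34.
    At 34: go left to 16.
      16 is a leaf — visit 16.
    At 34: go right to 22.
      At 22: go left to 11.
        At 11: go left to 36.
          At 36: go left to 8.
            At 8: no left child.
            At 8: go right to 9.
              At 9: no left child.
              At 9: go right to 35.
                35 is a leaf — visit 35.
              Visit 9.
            Visit 8.
          At 36: go right to 27.
            27 is a leaf — visit 27.
          Visit 36.
        At 11: no right child.
        Visit 11.
      At 22: go right to 19.
        At 19: go left to 32.
          At 32: go left to 13.
            13 is a leaf — visit 13.
          At 32: no right child.
          Visit 32.
        At 19: no right child.
        Visit 19.
      Visit 22.
    Visit 34.
  At 29: no right child.
  Visit 29.
Visit 28.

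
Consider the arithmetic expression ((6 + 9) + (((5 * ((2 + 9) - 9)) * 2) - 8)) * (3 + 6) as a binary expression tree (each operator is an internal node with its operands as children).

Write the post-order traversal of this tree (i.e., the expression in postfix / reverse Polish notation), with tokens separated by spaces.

Post-order on an expression tree gives postfix notation: for each operator, emit left operand, right operand, then the operator.

6 9 + 5 2 9 + 9 - * 2 * 8 - + 3 6 + *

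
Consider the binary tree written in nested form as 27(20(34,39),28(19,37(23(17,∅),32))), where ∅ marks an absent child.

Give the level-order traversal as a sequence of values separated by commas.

27, 20, 28, 34, 39, 19, 37, 23, 32, 17

Level-order visits nodes level by level from the root, left to right within each level.
Level 0: 27
Level 1: 20, 28
Level 2: 34, 39, 19, 37
Level 3: 23, 32
Level 4: 17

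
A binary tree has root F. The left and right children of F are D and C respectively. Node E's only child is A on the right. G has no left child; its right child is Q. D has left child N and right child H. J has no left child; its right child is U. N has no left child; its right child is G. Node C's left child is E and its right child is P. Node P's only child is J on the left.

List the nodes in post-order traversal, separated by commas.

Post-order visits the left subtree, then the right subtree, then the node.
At F: go left to D.
  At D: go left to N.
    At N: no left child.
    At N: go right to G.
      At G: no left child.
      At G: go right to Q.
        Q is a leaf — visit Q.
      Visit G.
    Visit N.
  At D: go right to H.
    H is a leaf — visit H.
  Visit D.
At F: go right to C.
  At C: go left to E.
    At E: no left child.
    At E: go right to A.
      A is a leaf — visit A.
    Visit E.
  At C: go right to P.
    At P: go left to J.
      At J: no left child.
      At J: go right to U.
        U is a leaf — visit U.
      Visit J.
    At P: no right child.
    Visit P.
  Visit C.
Visit F.

Q, G, N, H, D, A, E, U, J, P, C, F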